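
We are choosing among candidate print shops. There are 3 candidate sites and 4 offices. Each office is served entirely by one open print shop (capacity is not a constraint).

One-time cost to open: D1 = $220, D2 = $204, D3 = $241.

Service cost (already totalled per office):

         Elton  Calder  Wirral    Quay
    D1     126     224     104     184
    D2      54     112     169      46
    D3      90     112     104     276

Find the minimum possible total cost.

Minimum total cost: 585

For any fixed open set, each office goes to its cheapest open site; total = fixed + service.
{D2}: Elton→D2 54, Calder→D2 112, Wirral→D2 169, Quay→D2 46. Service 381; fixed 204; total 585.
{D1, D2}: service 316 + fixed 424 = 740
{D2, D3}: service 316 + fixed 445 = 761
{D1, D2, D3}: Elton→D2 54, Calder→D2 112, Wirral→D1 104, Quay→D2 46. Service 316; fixed 665; total 981.
No other subset beats 585.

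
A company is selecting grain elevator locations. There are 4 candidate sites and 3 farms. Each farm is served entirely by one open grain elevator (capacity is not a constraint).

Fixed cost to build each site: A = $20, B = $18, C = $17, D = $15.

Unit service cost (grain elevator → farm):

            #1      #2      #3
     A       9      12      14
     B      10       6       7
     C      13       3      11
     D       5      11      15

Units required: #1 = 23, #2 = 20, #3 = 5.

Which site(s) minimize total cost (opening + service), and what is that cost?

Open B, C and D; minimum total cost 260.

For any fixed open set, each farm goes to its cheapest open site; total = fixed + service.
{B, C, D}: #1→D 5·23=115, #2→C 3·20=60, #3→B 7·5=35. Service 210; fixed 50; total 260.
{C, D}: #1→D 5·23=115, #2→C 3·20=60, #3→C 11·5=55. Service 230; fixed 32; total 262.
{A, B, C, D}: #1→D 5·23=115, #2→C 3·20=60, #3→B 7·5=35. Service 210; fixed 70; total 280.
{D}: service 410 + fixed 15 = 425
No other subset beats 260.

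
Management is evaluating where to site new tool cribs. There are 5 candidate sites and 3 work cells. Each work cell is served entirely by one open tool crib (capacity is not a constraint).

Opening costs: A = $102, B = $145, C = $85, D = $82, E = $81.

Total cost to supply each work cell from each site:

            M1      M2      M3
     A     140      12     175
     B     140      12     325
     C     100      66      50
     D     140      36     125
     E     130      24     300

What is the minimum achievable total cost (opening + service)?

For any fixed open set, each work cell goes to its cheapest open site; total = fixed + service.
{C}: M1→C 100, M2→C 66, M3→C 50. Service 216; fixed 85; total 301.
{C, E}: M1→C 100, M2→E 24, M3→C 50. Service 174; fixed 166; total 340.
{A, C}: service 162 + fixed 187 = 349
{A, B, C, D, E}: M1→C 100, M2→A 12, M3→C 50. Service 162; fixed 495; total 657.
No other subset beats 301.

Minimum total cost: 301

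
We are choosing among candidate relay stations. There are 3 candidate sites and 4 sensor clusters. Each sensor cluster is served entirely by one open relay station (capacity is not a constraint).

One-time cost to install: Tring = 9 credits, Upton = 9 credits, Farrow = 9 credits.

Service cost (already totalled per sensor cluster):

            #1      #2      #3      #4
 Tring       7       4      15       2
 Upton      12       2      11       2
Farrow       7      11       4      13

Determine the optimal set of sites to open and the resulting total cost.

For any fixed open set, each sensor cluster goes to its cheapest open site; total = fixed + service.
{Upton, Farrow}: #1→Farrow 7, #2→Upton 2, #3→Farrow 4, #4→Upton 2. Service 15; fixed 18; total 33.
{Tring, Farrow}: service 17 + fixed 18 = 35
{Upton}: #1→Upton 12, #2→Upton 2, #3→Upton 11, #4→Upton 2. Service 27; fixed 9; total 36.
{Tring, Upton, Farrow}: service 15 + fixed 27 = 42
(All 7 nonempty subsets were checked; Upton and Farrow is lowest.)

Open Upton and Farrow; minimum total cost 33.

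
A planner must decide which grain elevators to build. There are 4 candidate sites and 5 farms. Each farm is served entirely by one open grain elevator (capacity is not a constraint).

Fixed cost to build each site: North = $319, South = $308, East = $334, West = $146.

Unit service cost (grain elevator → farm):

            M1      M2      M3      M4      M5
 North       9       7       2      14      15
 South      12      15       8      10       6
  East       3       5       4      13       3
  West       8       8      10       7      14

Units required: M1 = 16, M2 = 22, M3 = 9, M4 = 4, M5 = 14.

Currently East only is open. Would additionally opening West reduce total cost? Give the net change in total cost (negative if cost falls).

Current service cost with {East}: 288.
Adding West: each farm re-picks its cheapest; new service cost 264, saving 24.
Extra fixed cost: 146. Net change = 146 − 24 = 122.
(Totals: 622 → 744.)

No — net change +122 (cost rises by 122).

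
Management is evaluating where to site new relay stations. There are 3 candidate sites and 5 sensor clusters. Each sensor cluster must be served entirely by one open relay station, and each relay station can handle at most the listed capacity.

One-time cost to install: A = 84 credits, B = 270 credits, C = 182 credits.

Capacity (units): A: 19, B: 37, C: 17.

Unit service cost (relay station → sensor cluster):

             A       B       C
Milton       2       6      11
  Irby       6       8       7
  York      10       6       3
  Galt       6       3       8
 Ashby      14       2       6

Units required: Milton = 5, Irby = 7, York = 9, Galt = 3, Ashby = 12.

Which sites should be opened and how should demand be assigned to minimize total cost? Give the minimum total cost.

Open {B}: Milton→B 6·5=30, Irby→B 8·7=56, York→B 6·9=54, Galt→B 3·3=9, Ashby→B 2·12=24.
Loads: B carries 36/37. Service 173; fixed 270; total 443.
Next best feasible plan costs 493.

Minimum total cost: 443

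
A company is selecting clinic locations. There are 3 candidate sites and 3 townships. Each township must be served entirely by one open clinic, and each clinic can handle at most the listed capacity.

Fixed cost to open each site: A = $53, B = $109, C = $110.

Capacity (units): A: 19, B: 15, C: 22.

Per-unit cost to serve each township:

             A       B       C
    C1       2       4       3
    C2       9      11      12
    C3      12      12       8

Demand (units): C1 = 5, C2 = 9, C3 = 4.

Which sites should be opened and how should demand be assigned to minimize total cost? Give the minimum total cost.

Minimum total cost: 192

Open {A}: C1→A 2·5=10, C2→A 9·9=81, C3→A 12·4=48.
Loads: A carries 18/19. Service 139; fixed 53; total 192.
Next best feasible plan costs 265.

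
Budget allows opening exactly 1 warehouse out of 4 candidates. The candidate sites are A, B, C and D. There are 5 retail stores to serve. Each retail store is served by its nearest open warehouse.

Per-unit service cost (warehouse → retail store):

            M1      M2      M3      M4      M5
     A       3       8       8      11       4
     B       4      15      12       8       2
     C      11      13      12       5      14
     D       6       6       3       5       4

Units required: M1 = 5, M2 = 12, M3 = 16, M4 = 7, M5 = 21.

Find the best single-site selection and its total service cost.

Choose D only; total service cost 269.

With exactly 1 open, each retail store uses its cheapest among the chosen.
{D}: M1→D 6·5=30, M2→D 6·12=72, M3→D 3·16=48, M4→D 5·7=35, M5→D 4·21=84. Service cost 269.
{A}: service cost 400
{B}: service cost 490
Among all 4 size-1 choices, {D} is lowest.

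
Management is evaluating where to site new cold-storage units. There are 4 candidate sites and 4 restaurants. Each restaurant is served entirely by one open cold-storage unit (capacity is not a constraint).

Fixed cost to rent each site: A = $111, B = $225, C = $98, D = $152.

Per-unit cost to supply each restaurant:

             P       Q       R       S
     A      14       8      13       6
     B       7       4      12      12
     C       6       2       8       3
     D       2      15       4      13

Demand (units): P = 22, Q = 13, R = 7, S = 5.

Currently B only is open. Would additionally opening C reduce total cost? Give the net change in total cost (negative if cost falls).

Yes — net change −23 (cost falls by 23).

Current service cost with {B}: 350.
Adding C: each restaurant re-picks its cheapest; new service cost 229, saving 121.
Extra fixed cost: 98. Net change = 98 − 121 = -23.
(Totals: 575 → 552.)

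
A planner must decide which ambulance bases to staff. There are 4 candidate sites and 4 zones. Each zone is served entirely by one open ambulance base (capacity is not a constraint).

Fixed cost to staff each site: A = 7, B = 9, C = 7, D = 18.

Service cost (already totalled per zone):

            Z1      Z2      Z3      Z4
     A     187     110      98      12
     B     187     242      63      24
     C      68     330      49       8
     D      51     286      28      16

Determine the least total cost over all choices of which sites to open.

For any fixed open set, each zone goes to its cheapest open site; total = fixed + service.
{A, D}: Z1→D 51, Z2→A 110, Z3→D 28, Z4→A 12. Service 201; fixed 25; total 226.
{A, C, D}: Z1→D 51, Z2→A 110, Z3→D 28, Z4→C 8. Service 197; fixed 32; total 229.
{A, B, D}: service 201 + fixed 34 = 235
{A, B, C, D}: service 197 + fixed 41 = 238
(All 15 nonempty subsets were checked; A and D is lowest.)

Minimum total cost: 226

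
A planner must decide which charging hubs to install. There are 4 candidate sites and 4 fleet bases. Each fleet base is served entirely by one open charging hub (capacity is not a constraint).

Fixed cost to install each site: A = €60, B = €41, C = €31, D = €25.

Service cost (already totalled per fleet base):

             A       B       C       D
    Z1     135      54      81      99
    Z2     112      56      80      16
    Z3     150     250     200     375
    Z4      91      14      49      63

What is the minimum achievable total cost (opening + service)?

Minimum total cost: 360

For any fixed open set, each fleet base goes to its cheapest open site; total = fixed + service.
{A, B, D}: Z1→B 54, Z2→D 16, Z3→A 150, Z4→B 14. Service 234; fixed 126; total 360.
{A, B}: service 274 + fixed 101 = 375
{B, C, D}: Z1→B 54, Z2→D 16, Z3→C 200, Z4→B 14. Service 284; fixed 97; total 381.
{A, B, C, D}: service 234 + fixed 157 = 391
No other subset beats 360.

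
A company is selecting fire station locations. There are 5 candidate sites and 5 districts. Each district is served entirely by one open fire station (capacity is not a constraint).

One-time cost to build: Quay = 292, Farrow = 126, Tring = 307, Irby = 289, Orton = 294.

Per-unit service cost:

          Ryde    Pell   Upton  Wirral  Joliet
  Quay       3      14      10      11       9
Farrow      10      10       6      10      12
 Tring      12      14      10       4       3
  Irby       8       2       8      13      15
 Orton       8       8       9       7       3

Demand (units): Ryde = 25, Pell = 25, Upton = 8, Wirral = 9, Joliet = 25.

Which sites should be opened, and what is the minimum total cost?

Open Orton only; minimum total cost 904.

For any fixed open set, each district goes to its cheapest open site; total = fixed + service.
{Orton}: Ryde→Orton 8·25=200, Pell→Orton 8·25=200, Upton→Orton 9·8=72, Wirral→Orton 7·9=63, Joliet→Orton 3·25=75. Service 610; fixed 294; total 904.
{Farrow, Orton}: Ryde→Orton 8·25=200, Pell→Orton 8·25=200, Upton→Farrow 6·8=48, Wirral→Orton 7·9=63, Joliet→Orton 3·25=75. Service 586; fixed 420; total 1006.
{Tring, Irby}: Ryde→Irby 8·25=200, Pell→Irby 2·25=50, Upton→Irby 8·8=64, Wirral→Tring 4·9=36, Joliet→Tring 3·25=75. Service 425; fixed 596; total 1021.
{Quay, Farrow, Tring, Irby, Orton}: Ryde→Quay 3·25=75, Pell→Irby 2·25=50, Upton→Farrow 6·8=48, Wirral→Tring 4·9=36, Joliet→Tring 3·25=75. Service 284; fixed 1308; total 1592.
No other subset beats 904.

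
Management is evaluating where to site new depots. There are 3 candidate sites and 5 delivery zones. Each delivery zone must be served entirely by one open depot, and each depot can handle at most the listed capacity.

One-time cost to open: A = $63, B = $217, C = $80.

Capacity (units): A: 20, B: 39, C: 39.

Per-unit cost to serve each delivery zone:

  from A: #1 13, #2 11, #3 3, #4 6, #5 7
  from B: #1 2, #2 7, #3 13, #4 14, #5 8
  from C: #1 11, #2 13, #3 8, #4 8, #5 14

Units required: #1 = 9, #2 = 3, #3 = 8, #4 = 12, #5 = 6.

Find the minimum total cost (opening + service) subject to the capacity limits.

Minimum total cost: 437

Open {A, C}: #1→C 11·9=99, #2→A 11·3=33, #3→A 3·8=24, #4→C 8·12=96, #5→A 7·6=42.
Loads: A carries 17/20, C carries 21/39. Service 294; fixed 143; total 437.
Next best feasible plan costs 443.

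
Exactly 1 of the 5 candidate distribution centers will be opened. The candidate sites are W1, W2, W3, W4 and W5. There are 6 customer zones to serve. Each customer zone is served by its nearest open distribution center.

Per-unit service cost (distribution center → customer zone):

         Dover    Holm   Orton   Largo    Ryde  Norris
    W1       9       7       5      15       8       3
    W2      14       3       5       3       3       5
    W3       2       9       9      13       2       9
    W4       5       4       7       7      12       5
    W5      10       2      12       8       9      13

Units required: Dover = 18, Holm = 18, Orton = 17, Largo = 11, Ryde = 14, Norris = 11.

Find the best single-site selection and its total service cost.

With exactly 1 open, each customer zone uses its cheapest among the chosen.
{W2}: Dover→W2 14·18=252, Holm→W2 3·18=54, Orton→W2 5·17=85, Largo→W2 3·11=33, Ryde→W2 3·14=42, Norris→W2 5·11=55. Service cost 521.
{W4}: service cost 581
{W3}: service cost 621
Among all 5 size-1 choices, {W2} is lowest.

Choose W2 only; total service cost 521.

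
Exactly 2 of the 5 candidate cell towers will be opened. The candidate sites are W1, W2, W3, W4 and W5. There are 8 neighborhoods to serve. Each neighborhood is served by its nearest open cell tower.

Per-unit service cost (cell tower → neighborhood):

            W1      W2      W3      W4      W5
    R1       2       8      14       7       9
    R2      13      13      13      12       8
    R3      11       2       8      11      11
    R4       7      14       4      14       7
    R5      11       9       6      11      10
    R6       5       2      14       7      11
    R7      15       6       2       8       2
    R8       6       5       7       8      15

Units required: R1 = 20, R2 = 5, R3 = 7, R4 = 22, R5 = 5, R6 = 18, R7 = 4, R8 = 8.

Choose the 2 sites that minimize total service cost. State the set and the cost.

With exactly 2 open, each neighborhood uses its cheapest among the chosen.
{W1, W2}: R1→W1 2·20=40, R2→W1 13·5=65, R3→W2 2·7=14, R4→W1 7·22=154, R5→W2 9·5=45, R6→W2 2·18=36, R7→W2 6·4=24, R8→W2 5·8=40. Service cost 418.
{W1, W3}: service cost 425
{W2, W3}: service cost 441
Among all 10 size-2 choices, {W1, W2} is lowest.

Choose W1 and W2; total service cost 418.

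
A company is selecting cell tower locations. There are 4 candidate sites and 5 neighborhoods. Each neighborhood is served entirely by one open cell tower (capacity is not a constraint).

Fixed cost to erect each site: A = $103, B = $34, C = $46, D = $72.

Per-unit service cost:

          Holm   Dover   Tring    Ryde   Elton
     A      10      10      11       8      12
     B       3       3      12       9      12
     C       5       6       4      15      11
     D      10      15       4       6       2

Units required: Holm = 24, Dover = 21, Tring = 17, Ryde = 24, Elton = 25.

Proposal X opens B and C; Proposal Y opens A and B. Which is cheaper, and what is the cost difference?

Proposal X: {B, C}: Holm→B 3·24=72, Dover→B 3·21=63, Tring→C 4·17=68, Ryde→B 9·24=216, Elton→C 11·25=275. Service 694; fixed 80; total 774.
Proposal Y: {A, B}: Holm→B 3·24=72, Dover→B 3·21=63, Tring→A 11·17=187, Ryde→A 8·24=192, Elton→A 12·25=300. Service 814; fixed 137; total 951.
Difference: |774 − 951| = 177.

Proposal X is cheaper by 177.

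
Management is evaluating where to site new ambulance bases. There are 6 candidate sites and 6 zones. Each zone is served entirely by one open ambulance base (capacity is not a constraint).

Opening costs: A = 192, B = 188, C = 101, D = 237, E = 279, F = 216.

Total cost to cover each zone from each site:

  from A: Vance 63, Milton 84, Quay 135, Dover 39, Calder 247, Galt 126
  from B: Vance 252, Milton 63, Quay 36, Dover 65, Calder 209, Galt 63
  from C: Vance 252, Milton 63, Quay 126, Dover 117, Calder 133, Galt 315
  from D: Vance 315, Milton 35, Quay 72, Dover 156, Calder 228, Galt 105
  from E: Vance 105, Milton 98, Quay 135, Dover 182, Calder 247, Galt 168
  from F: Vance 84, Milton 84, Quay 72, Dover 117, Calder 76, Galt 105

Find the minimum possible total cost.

Minimum total cost: 754

For any fixed open set, each zone goes to its cheapest open site; total = fixed + service.
{F}: Vance→F 84, Milton→F 84, Quay→F 72, Dover→F 117, Calder→F 76, Galt→F 105. Service 538; fixed 216; total 754.
{B, F}: Vance→F 84, Milton→B 63, Quay→B 36, Dover→B 65, Calder→F 76, Galt→B 63. Service 387; fixed 404; total 791.
{C, F}: Vance→F 84, Milton→C 63, Quay→F 72, Dover→C 117, Calder→F 76, Galt→F 105. Service 517; fixed 317; total 834.
{A, B, C, D, E, F}: Vance→A 63, Milton→D 35, Quay→B 36, Dover→A 39, Calder→F 76, Galt→B 63. Service 312; fixed 1213; total 1525.
No other subset beats 754.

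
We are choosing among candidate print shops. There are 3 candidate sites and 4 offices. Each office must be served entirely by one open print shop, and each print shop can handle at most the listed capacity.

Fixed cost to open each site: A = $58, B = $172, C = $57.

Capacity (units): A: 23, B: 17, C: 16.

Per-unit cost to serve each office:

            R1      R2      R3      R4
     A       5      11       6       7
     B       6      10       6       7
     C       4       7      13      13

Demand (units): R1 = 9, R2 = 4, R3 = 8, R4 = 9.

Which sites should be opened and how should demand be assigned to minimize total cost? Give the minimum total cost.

Open {A, C}: R1→C 4·9=36, R2→C 7·4=28, R3→A 6·8=48, R4→A 7·9=63.
Loads: A carries 17/23, C carries 13/16. Service 175; fixed 115; total 290.
Next best feasible plan costs 306.

Minimum total cost: 290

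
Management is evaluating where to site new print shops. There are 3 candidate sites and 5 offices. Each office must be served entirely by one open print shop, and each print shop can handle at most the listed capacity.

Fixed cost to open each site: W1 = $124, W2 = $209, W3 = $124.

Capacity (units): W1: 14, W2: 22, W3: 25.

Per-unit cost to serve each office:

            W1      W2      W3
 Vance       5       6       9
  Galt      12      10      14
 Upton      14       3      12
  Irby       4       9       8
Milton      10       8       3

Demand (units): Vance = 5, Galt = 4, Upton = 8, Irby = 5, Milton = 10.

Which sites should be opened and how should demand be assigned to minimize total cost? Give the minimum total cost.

Open {W1, W3}: Vance→W1 5·5=25, Galt→W1 12·4=48, Upton→W3 12·8=96, Irby→W1 4·5=20, Milton→W3 3·10=30.
Loads: W1 carries 14/14, W3 carries 18/25. Service 219; fixed 248; total 467.
Next best feasible plan costs 475.

Minimum total cost: 467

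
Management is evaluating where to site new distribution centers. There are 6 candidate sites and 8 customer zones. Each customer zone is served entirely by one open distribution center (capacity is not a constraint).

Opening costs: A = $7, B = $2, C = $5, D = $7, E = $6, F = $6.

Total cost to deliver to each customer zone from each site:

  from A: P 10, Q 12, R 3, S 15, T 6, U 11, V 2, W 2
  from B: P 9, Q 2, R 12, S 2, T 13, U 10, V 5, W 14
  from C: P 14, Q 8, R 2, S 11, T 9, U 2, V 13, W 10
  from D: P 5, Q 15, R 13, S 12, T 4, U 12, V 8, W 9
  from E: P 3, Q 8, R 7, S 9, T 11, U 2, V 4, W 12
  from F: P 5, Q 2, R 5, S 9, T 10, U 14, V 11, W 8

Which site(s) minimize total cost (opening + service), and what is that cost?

For any fixed open set, each customer zone goes to its cheapest open site; total = fixed + service.
{A, B, E}: P→E 3, Q→B 2, R→A 3, S→B 2, T→A 6, U→E 2, V→A 2, W→A 2. Service 22; fixed 15; total 37.
{A, B, C}: P→B 9, Q→B 2, R→C 2, S→B 2, T→A 6, U→C 2, V→A 2, W→A 2. Service 27; fixed 14; total 41.
{A, B, C, E}: service 21 + fixed 20 = 41
{A, B, C, D, E, F}: service 19 + fixed 33 = 52
No other subset beats 37.

Open A, B and E; minimum total cost 37.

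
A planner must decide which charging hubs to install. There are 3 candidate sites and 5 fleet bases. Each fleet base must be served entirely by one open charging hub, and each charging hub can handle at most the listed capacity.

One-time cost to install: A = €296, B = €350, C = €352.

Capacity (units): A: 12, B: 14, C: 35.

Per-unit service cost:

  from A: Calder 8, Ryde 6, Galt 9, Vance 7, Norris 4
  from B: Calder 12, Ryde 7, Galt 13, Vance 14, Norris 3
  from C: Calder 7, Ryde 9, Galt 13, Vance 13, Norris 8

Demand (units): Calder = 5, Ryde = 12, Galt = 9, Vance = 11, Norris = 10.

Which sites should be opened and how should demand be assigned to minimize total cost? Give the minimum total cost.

Open {A, C}: Calder→C 7·5=35, Ryde→A 6·12=72, Galt→C 13·9=117, Vance→C 13·11=143, Norris→C 8·10=80.
Loads: A carries 12/12, C carries 35/35. Service 447; fixed 648; total 1095.
Next best feasible plan costs 1161.

Minimum total cost: 1095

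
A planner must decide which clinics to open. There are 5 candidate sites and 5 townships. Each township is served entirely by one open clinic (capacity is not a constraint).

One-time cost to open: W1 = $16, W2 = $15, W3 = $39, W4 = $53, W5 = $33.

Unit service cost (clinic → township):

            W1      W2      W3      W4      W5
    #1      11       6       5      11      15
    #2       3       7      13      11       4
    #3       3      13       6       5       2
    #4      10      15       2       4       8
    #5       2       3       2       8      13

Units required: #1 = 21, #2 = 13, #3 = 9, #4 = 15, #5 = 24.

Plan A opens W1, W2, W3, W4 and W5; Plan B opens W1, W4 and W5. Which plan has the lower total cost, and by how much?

Plan A: {W1, W2, W3, W4, W5}: #1→W3 5·21=105, #2→W1 3·13=39, #3→W5 2·9=18, #4→W3 2·15=30, #5→W1 2·24=48. Service 240; fixed 156; total 396.
Plan B: {W1, W4, W5}: #1→W1 11·21=231, #2→W1 3·13=39, #3→W5 2·9=18, #4→W4 4·15=60, #5→W1 2·24=48. Service 396; fixed 102; total 498.
Difference: |396 − 498| = 102.

Plan A is cheaper by 102.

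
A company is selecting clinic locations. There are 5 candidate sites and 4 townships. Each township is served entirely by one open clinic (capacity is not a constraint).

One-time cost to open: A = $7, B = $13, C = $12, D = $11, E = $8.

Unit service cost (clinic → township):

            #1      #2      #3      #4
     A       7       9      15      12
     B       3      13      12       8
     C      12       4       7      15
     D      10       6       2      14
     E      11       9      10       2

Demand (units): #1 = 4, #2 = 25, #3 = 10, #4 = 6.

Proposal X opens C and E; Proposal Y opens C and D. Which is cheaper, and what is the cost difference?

Proposal X: {C, E}: #1→E 11·4=44, #2→C 4·25=100, #3→C 7·10=70, #4→E 2·6=12. Service 226; fixed 20; total 246.
Proposal Y: {C, D}: #1→D 10·4=40, #2→C 4·25=100, #3→D 2·10=20, #4→D 14·6=84. Service 244; fixed 23; total 267.
Difference: |246 − 267| = 21.

Proposal X is cheaper by 21.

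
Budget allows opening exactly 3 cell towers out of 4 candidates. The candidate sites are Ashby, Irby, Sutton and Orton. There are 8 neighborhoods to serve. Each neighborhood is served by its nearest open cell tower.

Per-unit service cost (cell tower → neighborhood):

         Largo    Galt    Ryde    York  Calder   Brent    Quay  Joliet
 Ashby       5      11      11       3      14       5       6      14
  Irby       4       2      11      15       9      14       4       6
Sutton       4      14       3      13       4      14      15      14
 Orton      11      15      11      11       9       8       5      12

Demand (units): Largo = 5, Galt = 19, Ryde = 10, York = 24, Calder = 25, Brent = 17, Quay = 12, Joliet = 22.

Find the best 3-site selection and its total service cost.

Choose Ashby, Irby and Sutton; total service cost 525.

With exactly 3 open, each neighborhood uses its cheapest among the chosen.
{Ashby, Irby, Sutton}: Largo→Irby 4·5=20, Galt→Irby 2·19=38, Ryde→Sutton 3·10=30, York→Ashby 3·24=72, Calder→Sutton 4·25=100, Brent→Ashby 5·17=85, Quay→Irby 4·12=48, Joliet→Irby 6·22=132. Service cost 525.
{Ashby, Irby, Orton}: service cost 730
{Irby, Sutton, Orton}: service cost 768
Among all 4 size-3 choices, {Ashby, Irby, Sutton} is lowest.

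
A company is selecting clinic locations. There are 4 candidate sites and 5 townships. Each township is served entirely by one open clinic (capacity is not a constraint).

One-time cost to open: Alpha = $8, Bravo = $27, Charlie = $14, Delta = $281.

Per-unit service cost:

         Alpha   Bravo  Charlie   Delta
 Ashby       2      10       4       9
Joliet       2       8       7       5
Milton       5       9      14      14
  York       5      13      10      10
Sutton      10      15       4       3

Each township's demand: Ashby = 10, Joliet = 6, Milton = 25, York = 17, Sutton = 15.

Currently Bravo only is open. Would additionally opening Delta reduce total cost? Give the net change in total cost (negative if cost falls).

Current service cost with {Bravo}: 819.
Adding Delta: each township re-picks its cheapest; new service cost 560, saving 259.
Extra fixed cost: 281. Net change = 281 − 259 = 22.
(Totals: 846 → 868.)

No — net change +22 (cost rises by 22).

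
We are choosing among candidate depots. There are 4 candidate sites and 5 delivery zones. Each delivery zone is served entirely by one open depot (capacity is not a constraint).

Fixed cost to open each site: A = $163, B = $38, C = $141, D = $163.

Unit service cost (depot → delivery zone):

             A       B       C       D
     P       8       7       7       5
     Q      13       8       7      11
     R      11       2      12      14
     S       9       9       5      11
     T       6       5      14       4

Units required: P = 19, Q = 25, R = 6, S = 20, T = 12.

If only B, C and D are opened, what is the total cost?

Total cost: 772

Each delivery zone is assigned to its cheapest site among the open ones.
{B, C, D}: P→D 5·19=95, Q→C 7·25=175, R→B 2·6=12, S→C 5·20=100, T→D 4·12=48. Service 430; fixed 342; total 772.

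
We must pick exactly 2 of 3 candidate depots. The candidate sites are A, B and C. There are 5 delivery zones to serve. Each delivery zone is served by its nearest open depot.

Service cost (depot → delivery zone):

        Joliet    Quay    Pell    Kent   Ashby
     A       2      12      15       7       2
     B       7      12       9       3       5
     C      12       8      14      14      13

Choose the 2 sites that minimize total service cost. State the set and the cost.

Choose A and B; total service cost 28.

With exactly 2 open, each delivery zone uses its cheapest among the chosen.
{A, B}: Joliet→A 2, Quay→A 12, Pell→B 9, Kent→B 3, Ashby→A 2. Service cost 28.
{B, C}: service cost 32
{A, C}: service cost 33
Among all 3 size-2 choices, {A, B} is lowest.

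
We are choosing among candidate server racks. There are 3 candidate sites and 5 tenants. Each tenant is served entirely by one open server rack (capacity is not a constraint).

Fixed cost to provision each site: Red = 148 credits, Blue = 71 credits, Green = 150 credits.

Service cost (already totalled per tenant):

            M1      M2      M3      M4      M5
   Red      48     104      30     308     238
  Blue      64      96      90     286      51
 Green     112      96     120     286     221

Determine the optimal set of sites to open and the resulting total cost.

For any fixed open set, each tenant goes to its cheapest open site; total = fixed + service.
{Blue}: M1→Blue 64, M2→Blue 96, M3→Blue 90, M4→Blue 286, M5→Blue 51. Service 587; fixed 71; total 658.
{Red, Blue}: service 511 + fixed 219 = 730
{Blue, Green}: M1→Blue 64, M2→Blue 96, M3→Blue 90, M4→Blue 286, M5→Blue 51. Service 587; fixed 221; total 808.
{Red, Blue, Green}: M1→Red 48, M2→Blue 96, M3→Red 30, M4→Blue 286, M5→Blue 51. Service 511; fixed 369; total 880.
No other subset beats 658.

Open Blue only; minimum total cost 658.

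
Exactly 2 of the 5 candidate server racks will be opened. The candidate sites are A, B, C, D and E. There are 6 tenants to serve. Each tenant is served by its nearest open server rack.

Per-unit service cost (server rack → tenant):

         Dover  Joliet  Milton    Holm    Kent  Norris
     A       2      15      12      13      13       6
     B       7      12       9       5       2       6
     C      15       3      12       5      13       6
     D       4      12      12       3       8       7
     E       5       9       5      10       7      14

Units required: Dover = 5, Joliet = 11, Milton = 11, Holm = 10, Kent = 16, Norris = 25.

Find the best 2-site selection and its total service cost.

Choose B and C; total service cost 399.

With exactly 2 open, each tenant uses its cheapest among the chosen.
{B, C}: Dover→B 7·5=35, Joliet→C 3·11=33, Milton→B 9·11=99, Holm→B 5·10=50, Kent→B 2·16=32, Norris→B 6·25=150. Service cost 399.
{B, E}: service cost 411
{C, E}: service cost 425
Among all 10 size-2 choices, {B, C} is lowest.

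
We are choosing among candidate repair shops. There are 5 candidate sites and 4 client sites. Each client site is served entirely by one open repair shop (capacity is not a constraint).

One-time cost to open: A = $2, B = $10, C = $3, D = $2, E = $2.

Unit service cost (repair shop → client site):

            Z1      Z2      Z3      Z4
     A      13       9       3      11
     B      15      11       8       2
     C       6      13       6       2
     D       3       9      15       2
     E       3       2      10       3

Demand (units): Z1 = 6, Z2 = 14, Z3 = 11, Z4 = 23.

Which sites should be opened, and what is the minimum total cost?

For any fixed open set, each client site goes to its cheapest open site; total = fixed + service.
{A, D, E}: Z1→D 3·6=18, Z2→E 2·14=28, Z3→A 3·11=33, Z4→D 2·23=46. Service 125; fixed 6; total 131.
{A, C, E}: service 125 + fixed 7 = 132
{A, C, D, E}: Z1→D 3·6=18, Z2→E 2·14=28, Z3→A 3·11=33, Z4→C 2·23=46. Service 125; fixed 9; total 134.
{A, B, C, D, E}: Z1→D 3·6=18, Z2→E 2·14=28, Z3→A 3·11=33, Z4→B 2·23=46. Service 125; fixed 19; total 144.
No other subset beats 131.

Open A, D and E; minimum total cost 131.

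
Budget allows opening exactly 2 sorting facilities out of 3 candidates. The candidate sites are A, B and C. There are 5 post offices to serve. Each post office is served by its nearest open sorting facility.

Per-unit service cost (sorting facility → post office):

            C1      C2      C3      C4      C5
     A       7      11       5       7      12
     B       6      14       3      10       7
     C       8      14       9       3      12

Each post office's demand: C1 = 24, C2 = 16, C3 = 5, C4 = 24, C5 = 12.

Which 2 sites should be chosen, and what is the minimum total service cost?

With exactly 2 open, each post office uses its cheapest among the chosen.
{B, C}: C1→B 6·24=144, C2→B 14·16=224, C3→B 3·5=15, C4→C 3·24=72, C5→B 7·12=84. Service cost 539.
{A, C}: service cost 585
{A, B}: service cost 587
Among all 3 size-2 choices, {B, C} is lowest.

Choose B and C; total service cost 539.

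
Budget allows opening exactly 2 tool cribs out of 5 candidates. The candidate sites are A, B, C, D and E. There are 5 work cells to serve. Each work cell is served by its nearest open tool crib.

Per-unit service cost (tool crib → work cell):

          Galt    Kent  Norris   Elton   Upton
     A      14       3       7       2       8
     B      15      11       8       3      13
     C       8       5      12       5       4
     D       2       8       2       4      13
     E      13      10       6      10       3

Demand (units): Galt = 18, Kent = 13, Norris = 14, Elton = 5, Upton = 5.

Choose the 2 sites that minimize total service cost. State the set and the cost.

With exactly 2 open, each work cell uses its cheapest among the chosen.
{A, D}: Galt→D 2·18=36, Kent→A 3·13=39, Norris→D 2·14=28, Elton→A 2·5=10, Upton→A 8·5=40. Service cost 153.
{C, D}: service cost 169
{D, E}: service cost 203
Among all 10 size-2 choices, {A, D} is lowest.

Choose A and D; total service cost 153.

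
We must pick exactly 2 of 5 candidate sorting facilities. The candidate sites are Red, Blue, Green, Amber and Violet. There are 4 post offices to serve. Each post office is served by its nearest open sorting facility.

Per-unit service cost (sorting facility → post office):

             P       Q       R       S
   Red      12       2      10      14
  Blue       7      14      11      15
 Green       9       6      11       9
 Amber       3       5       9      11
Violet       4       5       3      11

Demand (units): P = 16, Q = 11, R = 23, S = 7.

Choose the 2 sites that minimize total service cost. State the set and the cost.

With exactly 2 open, each post office uses its cheapest among the chosen.
{Red, Violet}: P→Violet 4·16=64, Q→Red 2·11=22, R→Violet 3·23=69, S→Violet 11·7=77. Service cost 232.
{Amber, Violet}: service cost 249
{Green, Violet}: service cost 251
Among all 10 size-2 choices, {Red, Violet} is lowest.

Choose Red and Violet; total service cost 232.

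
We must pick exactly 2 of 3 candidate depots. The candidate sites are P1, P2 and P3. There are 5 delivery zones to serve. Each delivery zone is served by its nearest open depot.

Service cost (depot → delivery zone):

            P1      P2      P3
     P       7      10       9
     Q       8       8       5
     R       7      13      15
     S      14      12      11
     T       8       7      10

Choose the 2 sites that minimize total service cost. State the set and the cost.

With exactly 2 open, each delivery zone uses its cheapest among the chosen.
{P1, P3}: P→P1 7, Q→P3 5, R→P1 7, S→P3 11, T→P1 8. Service cost 38.
{P1, P2}: service cost 41
{P2, P3}: service cost 45
Among all 3 size-2 choices, {P1, P3} is lowest.

Choose P1 and P3; total service cost 38.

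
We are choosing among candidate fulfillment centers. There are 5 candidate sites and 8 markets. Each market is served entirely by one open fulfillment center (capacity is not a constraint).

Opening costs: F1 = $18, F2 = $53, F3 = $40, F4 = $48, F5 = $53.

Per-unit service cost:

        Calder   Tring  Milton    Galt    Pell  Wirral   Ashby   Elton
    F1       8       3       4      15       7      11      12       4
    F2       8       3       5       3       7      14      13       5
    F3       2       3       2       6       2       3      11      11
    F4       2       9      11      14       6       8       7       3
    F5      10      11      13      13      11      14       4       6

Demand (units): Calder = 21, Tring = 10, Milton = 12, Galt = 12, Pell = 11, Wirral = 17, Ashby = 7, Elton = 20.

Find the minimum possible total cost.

Minimum total cost: 438

For any fixed open set, each market goes to its cheapest open site; total = fixed + service.
{F3, F4}: Calder→F3 2·21=42, Tring→F3 3·10=30, Milton→F3 2·12=24, Galt→F3 6·12=72, Pell→F3 2·11=22, Wirral→F3 3·17=51, Ashby→F4 7·7=49, Elton→F4 3·20=60. Service 350; fixed 88; total 438.
{F2, F3, F4}: service 314 + fixed 141 = 455
{F1, F3}: service 398 + fixed 58 = 456
{F1, F2, F3, F4, F5}: service 293 + fixed 212 = 505
No other subset beats 438.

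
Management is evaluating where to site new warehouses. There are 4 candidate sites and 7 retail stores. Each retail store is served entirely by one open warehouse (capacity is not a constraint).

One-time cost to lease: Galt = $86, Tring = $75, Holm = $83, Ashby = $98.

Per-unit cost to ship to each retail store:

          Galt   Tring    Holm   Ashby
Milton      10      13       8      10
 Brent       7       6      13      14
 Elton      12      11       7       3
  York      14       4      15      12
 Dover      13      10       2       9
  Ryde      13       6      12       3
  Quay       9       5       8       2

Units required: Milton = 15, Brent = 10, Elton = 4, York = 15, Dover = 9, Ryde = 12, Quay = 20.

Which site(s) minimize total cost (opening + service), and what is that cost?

For any fixed open set, each retail store goes to its cheapest open site; total = fixed + service.
{Tring, Holm, Ashby}: Milton→Holm 8·15=120, Brent→Tring 6·10=60, Elton→Ashby 3·4=12, York→Tring 4·15=60, Dover→Holm 2·9=18, Ryde→Ashby 3·12=36, Quay→Ashby 2·20=40. Service 346; fixed 256; total 602.
{Tring, Ashby}: service 439 + fixed 173 = 612
{Tring, Holm}: service 458 + fixed 158 = 616
{Galt, Tring, Holm, Ashby}: Milton→Holm 8·15=120, Brent→Tring 6·10=60, Elton→Ashby 3·4=12, York→Tring 4·15=60, Dover→Holm 2·9=18, Ryde→Ashby 3·12=36, Quay→Ashby 2·20=40. Service 346; fixed 342; total 688.
(All 15 nonempty subsets were checked; Tring, Holm and Ashby is lowest.)

Open Tring, Holm and Ashby; minimum total cost 602.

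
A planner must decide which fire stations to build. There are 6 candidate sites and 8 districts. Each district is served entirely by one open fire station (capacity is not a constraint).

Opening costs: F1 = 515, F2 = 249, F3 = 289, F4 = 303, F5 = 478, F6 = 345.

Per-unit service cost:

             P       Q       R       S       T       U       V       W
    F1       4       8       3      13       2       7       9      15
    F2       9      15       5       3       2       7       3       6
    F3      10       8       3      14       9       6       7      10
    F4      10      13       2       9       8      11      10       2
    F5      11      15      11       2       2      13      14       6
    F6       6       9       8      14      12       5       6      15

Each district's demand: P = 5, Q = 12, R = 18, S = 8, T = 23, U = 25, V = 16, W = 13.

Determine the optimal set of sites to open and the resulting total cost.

For any fixed open set, each district goes to its cheapest open site; total = fixed + service.
{F2}: P→F2 9·5=45, Q→F2 15·12=180, R→F2 5·18=90, S→F2 3·8=24, T→F2 2·23=46, U→F2 7·25=175, V→F2 3·16=48, W→F2 6·13=78. Service 686; fixed 249; total 935.
{F2, F3}: P→F2 9·5=45, Q→F3 8·12=96, R→F3 3·18=54, S→F2 3·8=24, T→F2 2·23=46, U→F3 6·25=150, V→F2 3·16=48, W→F2 6·13=78. Service 541; fixed 538; total 1079.
{F2, F4}: P→F2 9·5=45, Q→F4 13·12=156, R→F4 2·18=36, S→F2 3·8=24, T→F2 2·23=46, U→F2 7·25=175, V→F2 3·16=48, W→F4 2·13=26. Service 556; fixed 552; total 1108.
{F1, F2, F3, F4, F5, F6}: service 413 + fixed 2179 = 2592
No other subset beats 935.

Open F2 only; minimum total cost 935.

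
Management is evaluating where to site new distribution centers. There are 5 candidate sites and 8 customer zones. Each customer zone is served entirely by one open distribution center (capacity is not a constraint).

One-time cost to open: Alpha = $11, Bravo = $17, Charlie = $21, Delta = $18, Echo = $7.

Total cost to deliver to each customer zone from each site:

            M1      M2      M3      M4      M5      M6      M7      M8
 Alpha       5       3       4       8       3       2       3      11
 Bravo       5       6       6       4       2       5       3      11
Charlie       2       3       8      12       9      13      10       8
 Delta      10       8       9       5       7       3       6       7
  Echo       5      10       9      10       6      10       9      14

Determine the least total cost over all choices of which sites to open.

Minimum total cost: 50

For any fixed open set, each customer zone goes to its cheapest open site; total = fixed + service.
{Alpha}: M1→Alpha 5, M2→Alpha 3, M3→Alpha 4, M4→Alpha 8, M5→Alpha 3, M6→Alpha 2, M7→Alpha 3, M8→Alpha 11. Service 39; fixed 11; total 50.
{Alpha, Echo}: M1→Alpha 5, M2→Alpha 3, M3→Alpha 4, M4→Alpha 8, M5→Alpha 3, M6→Alpha 2, M7→Alpha 3, M8→Alpha 11. Service 39; fixed 18; total 57.
{Bravo}: M1→Bravo 5, M2→Bravo 6, M3→Bravo 6, M4→Bravo 4, M5→Bravo 2, M6→Bravo 5, M7→Bravo 3, M8→Bravo 11. Service 42; fixed 17; total 59.
{Alpha, Bravo, Charlie, Delta, Echo}: service 27 + fixed 74 = 101
No other subset beats 50.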